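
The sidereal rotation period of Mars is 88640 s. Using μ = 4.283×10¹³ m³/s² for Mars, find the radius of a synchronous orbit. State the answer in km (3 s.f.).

A synchronous orbit has period T, so by Kepler's third law a = (μT²/4π²)^(1/3).
μT²/4π² = 4.283×10¹³ × (8.864×10⁴)² / 39.48 = 8.524×10²¹ m³.
a = 2.043×10⁷ m = 20428 km.

r_sync ≈ 20400 km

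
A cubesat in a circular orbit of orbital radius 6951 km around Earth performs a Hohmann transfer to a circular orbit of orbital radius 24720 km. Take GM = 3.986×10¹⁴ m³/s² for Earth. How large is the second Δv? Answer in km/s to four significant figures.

Δv ≈ 1.355 km/s

r₁ = 6951 km = 6.951×10⁶ m.
r₂ = 24720 km = 2.472×10⁷ m.
Transfer ellipse a_t = (r₁ + r₂)/2 = 1.584×10⁷ m.
At r₁: circular v_c1 = √(μ/r₁) = 7573 m/s; transfer-perigee v_p = √[μ(2/r₁ − 1/a_t)] = 9461 m/s.
At r₂: circular v_c2 = √(μ/r₂) = 4016 m/s; transfer-apogee v_a = √[μ(2/r₂ − 1/a_t)] = 2660 m/s.
Δv₂ = v_c2 − v_a = 1355 m/s.
= 1.355 km/s.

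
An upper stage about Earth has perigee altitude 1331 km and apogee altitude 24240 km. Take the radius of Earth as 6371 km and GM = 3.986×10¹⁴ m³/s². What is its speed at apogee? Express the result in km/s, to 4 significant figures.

v ≈ 2.288 km/s

r_p = 6371 + 1331 = 7702.0 km = 7.7020×10⁶ m.
r_a = 6371 + 24240 = 30611 km = 3.0611×10⁷ m.
Semi-major axis a = (r_p + r_a)/2 = 19156 km = 1.916×10⁷ m.
Vis-viva: v² = μ(2/r − 1/a) = 3.986×10¹⁴ × (6.534×10⁻⁸ − 5.220×10⁻⁸) = 5.235×10⁶ m²/s².
v = 2288 m/s = 2.288 km/s.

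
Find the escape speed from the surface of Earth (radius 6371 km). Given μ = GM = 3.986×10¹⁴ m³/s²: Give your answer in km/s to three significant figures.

r = R = 6.371×10⁶ m.
Escape speed v_esc = √(2μ/r) = √(2 × 3.986×10¹⁴ / 6.371×10⁶) = √(1.251×10⁸) = 11190 m/s.
= 11.19 km/s.

v_esc ≈ 11.2 km/s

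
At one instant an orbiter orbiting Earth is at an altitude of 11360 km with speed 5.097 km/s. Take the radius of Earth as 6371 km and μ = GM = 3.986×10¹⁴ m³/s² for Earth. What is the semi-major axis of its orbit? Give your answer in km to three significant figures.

r = 6371 + 11360 = 17731 km = 1.773×10⁷ m.
Specific orbital energy ε = v²/2 − μ/r = (5097)²/2 − 3.986×10¹⁴/1.773×10⁷ = -9.491×10⁶ J/kg.
Since ε = −μ/(2a), a = −μ/(2ε) = 2.100×10⁷ m = 21000 km.

a ≈ 21000 km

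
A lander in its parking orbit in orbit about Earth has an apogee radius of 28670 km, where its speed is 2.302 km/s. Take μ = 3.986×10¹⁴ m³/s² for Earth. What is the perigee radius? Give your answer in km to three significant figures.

r_a = 2.867×10⁷ m.
Specific energy ε = v²/2 − μ/r = -1.125×10⁷ J/kg, so a = −μ/(2ε) = 1.771×10⁷ m.
The apsides satisfy r_p + r_a = 2a, so the perigee radius is 2a − r_a = 6.750×10⁶ m = 6750.3 km.

perigee radius ≈ 6750 km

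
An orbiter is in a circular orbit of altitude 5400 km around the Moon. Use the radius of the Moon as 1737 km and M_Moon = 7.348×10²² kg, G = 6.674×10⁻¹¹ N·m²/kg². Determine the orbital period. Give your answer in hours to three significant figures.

μ = GM = 6.674×10⁻¹¹ × 7.348×10²² = 4.904×10¹² m³/s².
r = 1737 + 5400 = 7137.0 km = 7.1370×10⁶ m.
Kepler's third law: T = 2π√(r³/μ) = 2π√((7.137×10⁶)³ / 4.904×10¹²).
r³/μ = 7.413×10⁷ s², so T = 2π × 8.610×10³ = 5.410×10⁴ s.
Converting: 5.410×10⁴ s ÷ 3600 = 15.03 hours.

T ≈ 15.0 hours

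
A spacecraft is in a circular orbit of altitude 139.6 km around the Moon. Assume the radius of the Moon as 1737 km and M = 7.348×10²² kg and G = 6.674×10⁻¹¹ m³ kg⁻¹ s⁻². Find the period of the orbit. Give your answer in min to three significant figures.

T ≈ 122 min

μ = GM = 6.674×10⁻¹¹ × 7.348×10²² = 4.904×10¹² m³/s².
r = 1737 + 139.6 = 1876.6 km = 1.8766×10⁶ m.
Kepler's third law: T = 2π√(r³/μ) = 2π√((1.877×10⁶)³ / 4.904×10¹²).
r³/μ = 1.348×10⁶ s², so T = 2π × 1.161×10³ = 7.294×10³ s.
Converting: 7.294×10³ s ÷ 60.00 = 121.6 min.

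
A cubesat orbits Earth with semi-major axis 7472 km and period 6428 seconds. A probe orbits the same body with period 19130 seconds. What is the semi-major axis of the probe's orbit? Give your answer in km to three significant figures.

Kepler's third law: a³ ∝ T², so a₂ = a₁ (T₂/T₁)^(2/3).
T₂/T₁ = 2.976, (T₂/T₁)^(2/3) = 2.069.
a₂ = 7472 × 2.069 = 15460 km.

a₂ ≈ 15500 km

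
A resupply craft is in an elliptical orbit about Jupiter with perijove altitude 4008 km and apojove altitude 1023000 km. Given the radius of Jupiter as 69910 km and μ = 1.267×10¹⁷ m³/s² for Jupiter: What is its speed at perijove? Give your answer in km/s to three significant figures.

v ≈ 56.7 km/s

r_p = 69910 + 4008 = 73918 km = 7.3918×10⁷ m.
r_a = 69910 + 1023000 = 1092900 km = 1.0929×10⁹ m.
Semi-major axis a = (r_p + r_a)/2 = 5.8341×10⁵ km = 5.834×10⁸ m.
Vis-viva: v² = μ(2/r − 1/a) = 1.267×10¹⁷ × (2.706×10⁻⁸ − 1.714×10⁻⁹) = 3.211×10⁹ m²/s².
v = 56670 m/s = 56.67 km/s.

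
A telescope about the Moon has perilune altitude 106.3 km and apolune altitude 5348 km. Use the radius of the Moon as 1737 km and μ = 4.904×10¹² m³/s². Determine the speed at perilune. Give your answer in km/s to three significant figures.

r_p = 1737 + 106.3 = 1843.3 km = 1.8433×10⁶ m.
r_a = 1737 + 5348 = 7085.0 km = 7.0850×10⁶ m.
Semi-major axis a = (r_p + r_a)/2 = 4464.1 km = 4.464×10⁶ m.
Vis-viva: v² = μ(2/r − 1/a) = 4.904×10¹² × (1.085×10⁻⁶ − 2.240×10⁻⁷) = 4.222×10⁶ m²/s².
v = 2055 m/s = 2.055 km/s.

v ≈ 2.05 km/s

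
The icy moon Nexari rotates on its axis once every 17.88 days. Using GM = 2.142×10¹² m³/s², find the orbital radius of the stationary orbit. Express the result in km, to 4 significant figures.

r_sync ≈ 50590 km

T = 17.88 days = 1.545×10⁶ s.
A synchronous orbit has period T, so by Kepler's third law a = (μT²/4π²)^(1/3).
μT²/4π² = 2.142×10¹² × (1.545×10⁶)² / 39.48 = 1.295×10²³ m³.
a = 5.059×10⁷ m = 50591 km.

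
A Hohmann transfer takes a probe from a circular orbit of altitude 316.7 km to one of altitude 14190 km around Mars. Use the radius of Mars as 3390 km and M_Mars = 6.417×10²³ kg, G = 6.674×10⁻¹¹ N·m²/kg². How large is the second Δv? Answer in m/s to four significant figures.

Δv ≈ 639.7 m/s

μ = GM = 6.674×10⁻¹¹ × 6.417×10²³ = 4.283×10¹³ m³/s².
r₁ = 3390 + 316.7 = 3706.7 km = 3.7067×10⁶ m.
r₂ = 3390 + 14190 = 17580 km = 1.7580×10⁷ m.
Transfer ellipse a_t = (r₁ + r₂)/2 = 1.064×10⁷ m.
At r₁: circular v_c1 = √(μ/r₁) = 3399 m/s; transfer-periapsis v_p = √[μ(2/r₁ − 1/a_t)] = 4369 m/s.
At r₂: circular v_c2 = √(μ/r₂) = 1561 m/s; transfer-apoapsis v_a = √[μ(2/r₂ − 1/a_t)] = 921.1 m/s.
Δv₂ = v_c2 − v_a = 639.7 m/s.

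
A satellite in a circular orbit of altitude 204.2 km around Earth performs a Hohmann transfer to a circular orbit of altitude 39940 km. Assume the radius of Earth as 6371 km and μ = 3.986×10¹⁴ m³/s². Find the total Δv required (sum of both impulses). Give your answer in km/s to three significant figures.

r₁ = 6371 + 204.2 = 6575.2 km = 6.5752×10⁶ m.
r₂ = 6371 + 39940 = 46311 km = 4.6311×10⁷ m.
Transfer ellipse a_t = (r₁ + r₂)/2 = 2.644×10⁷ m.
At r₁: circular v_c1 = √(μ/r₁) = 7786 m/s; transfer-perigee v_p = √[μ(2/r₁ − 1/a_t)] = 10300 m/s.
Δv₁ = v_p − v_c1 = 2518 m/s.
At r₂: circular v_c2 = √(μ/r₂) = 2934 m/s; transfer-apogee v_a = √[μ(2/r₂ − 1/a_t)] = 1463 m/s.
Δv₂ = v_c2 − v_a = 1471 m/s.
Total Δv = Δv₁ + Δv₂ = 3989 m/s = 3.989 km/s.

Δv_total ≈ 3.99 km/s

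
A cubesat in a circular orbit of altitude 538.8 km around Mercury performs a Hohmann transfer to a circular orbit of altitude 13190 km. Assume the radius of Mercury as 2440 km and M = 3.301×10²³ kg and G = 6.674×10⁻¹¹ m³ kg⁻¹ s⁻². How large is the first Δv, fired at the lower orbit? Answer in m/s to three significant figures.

μ = GM = 6.674×10⁻¹¹ × 3.301×10²³ = 2.203×10¹³ m³/s².
r₁ = 2440 + 538.8 = 2978.8 km = 2.9788×10⁶ m.
r₂ = 2440 + 13190 = 15630 km = 1.5630×10⁷ m.
Transfer ellipse a_t = (r₁ + r₂)/2 = 9.304×10⁶ m.
At r₁: circular v_c1 = √(μ/r₁) = 2720 m/s; transfer-periherm v_p = √[μ(2/r₁ − 1/a_t)] = 3525 m/s.
Δv₁ = v_p − v_c1 = 805.2 m/s.

Δv ≈ 805 m/s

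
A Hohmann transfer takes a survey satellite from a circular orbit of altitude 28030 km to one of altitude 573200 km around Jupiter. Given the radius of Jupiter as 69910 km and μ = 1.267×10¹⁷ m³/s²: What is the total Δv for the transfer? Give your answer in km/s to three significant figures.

r₁ = 69910 + 28030 = 97940 km = 9.7940×10⁷ m.
r₂ = 69910 + 573200 = 643110 km = 6.4311×10⁸ m.
Transfer ellipse a_t = (r₁ + r₂)/2 = 3.705×10⁸ m.
At r₁: circular v_c1 = √(μ/r₁) = 35970 m/s; transfer-perijove v_p = √[μ(2/r₁ − 1/a_t)] = 47390 m/s.
Δv₁ = v_p − v_c1 = 11420 m/s.
At r₂: circular v_c2 = √(μ/r₂) = 14040 m/s; transfer-apojove v_a = √[μ(2/r₂ − 1/a_t)] = 7216 m/s.
Δv₂ = v_c2 − v_a = 6820 m/s.
Total Δv = Δv₁ + Δv₂ = 18240 m/s = 18.24 km/s.

Δv_total ≈ 18.2 km/s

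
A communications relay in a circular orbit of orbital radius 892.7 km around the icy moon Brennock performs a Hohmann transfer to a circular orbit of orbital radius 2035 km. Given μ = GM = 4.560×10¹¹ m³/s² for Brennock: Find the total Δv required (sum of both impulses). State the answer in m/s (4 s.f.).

r₁ = 892.7 km = 8.927×10⁵ m.
r₂ = 2035 km = 2.035×10⁶ m.
Transfer ellipse a_t = (r₁ + r₂)/2 = 1.464×10⁶ m.
At r₁: circular v_c1 = √(μ/r₁) = 714.7 m/s; transfer-periapsis v_p = √[μ(2/r₁ − 1/a_t)] = 842.7 m/s.
Δv₁ = v_p − v_c1 = 128.0 m/s.
At r₂: circular v_c2 = √(μ/r₂) = 473.4 m/s; transfer-apoapsis v_a = √[μ(2/r₂ − 1/a_t)] = 369.7 m/s.
Δv₂ = v_c2 − v_a = 103.7 m/s.
Total Δv = Δv₁ + Δv₂ = 231.7 m/s.

Δv_total ≈ 231.7 m/s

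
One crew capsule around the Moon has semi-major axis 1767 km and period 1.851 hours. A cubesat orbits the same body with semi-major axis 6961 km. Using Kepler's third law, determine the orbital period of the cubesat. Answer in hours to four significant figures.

T₂ ≈ 14.47 hours

Kepler's third law: T² ∝ a³, so T₂ = T₁ (a₂/a₁)^(3/2).
a₂/a₁ = 3.939, (a₂/a₁)^(3/2) = 7.819.
T₂ = 1.851 × 7.819 = 14.47 hours.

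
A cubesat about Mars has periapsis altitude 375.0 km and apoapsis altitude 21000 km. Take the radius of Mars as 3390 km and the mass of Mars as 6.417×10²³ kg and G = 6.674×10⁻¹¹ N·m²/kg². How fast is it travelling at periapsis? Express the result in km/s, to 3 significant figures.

v ≈ 4.44 km/s

μ = GM = 6.674×10⁻¹¹ × 6.417×10²³ = 4.283×10¹³ m³/s².
r_p = 3390 + 375.0 = 3765.0 km = 3.7650×10⁶ m.
r_a = 3390 + 21000 = 24390 km = 2.4390×10⁷ m.
Semi-major axis a = (r_p + r_a)/2 = 14078 km = 1.408×10⁷ m.
Vis-viva: v² = μ(2/r − 1/a) = 4.283×10¹³ × (5.312×10⁻⁷ − 7.104×10⁻⁸) = 1.971×10⁷ m²/s².
v = 4439 m/s = 4.439 km/s.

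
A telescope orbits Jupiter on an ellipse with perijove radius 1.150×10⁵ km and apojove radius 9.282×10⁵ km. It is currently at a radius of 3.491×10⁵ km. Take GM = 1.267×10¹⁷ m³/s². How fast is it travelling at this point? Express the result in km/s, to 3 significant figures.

v ≈ 22.0 km/s

Semi-major axis a = (r_p + r_a)/2 = 5.2160×10⁵ km = 5.216×10⁸ m.
Vis-viva: v² = μ(2/r − 1/a) = 1.267×10¹⁷ × (5.729×10⁻⁹ − 1.917×10⁻⁹) = 4.830×10⁸ m²/s².
v = 21980 m/s = 21.98 km/s.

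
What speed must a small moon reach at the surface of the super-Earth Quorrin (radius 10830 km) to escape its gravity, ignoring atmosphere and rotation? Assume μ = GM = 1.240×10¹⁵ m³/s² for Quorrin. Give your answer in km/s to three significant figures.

r = R = 1.083×10⁷ m.
Escape speed v_esc = √(2μ/r) = √(2 × 1.240×10¹⁵ / 1.083×10⁷) = √(2.290×10⁸) = 15130 m/s.
= 15.13 km/s.

v_esc ≈ 15.1 km/s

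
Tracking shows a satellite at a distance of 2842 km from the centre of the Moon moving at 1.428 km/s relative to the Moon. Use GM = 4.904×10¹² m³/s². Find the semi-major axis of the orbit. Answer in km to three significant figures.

a ≈ 3470 km

r = 2.842×10⁶ m.
Vis-viva rearranged: 1/a = 2/r − v²/μ = 7.037×10⁻⁷ − 4.158×10⁻⁷ = 2.879×10⁻⁷ m⁻¹.
a = 3.473×10⁶ m = 3473.3 km.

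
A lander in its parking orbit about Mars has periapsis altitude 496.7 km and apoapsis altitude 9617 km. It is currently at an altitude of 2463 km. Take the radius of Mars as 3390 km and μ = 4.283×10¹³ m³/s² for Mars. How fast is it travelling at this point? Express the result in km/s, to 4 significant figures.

v ≈ 3.093 km/s

r_p = 3390 + 496.7 = 3886.7 km = 3.8867×10⁶ m.
r_a = 3390 + 9617 = 13007 km = 1.3007×10⁷ m.
r = 3390 + 2463 = 5853.0 km = 5.853×10⁶ m.
Semi-major axis a = (r_p + r_a)/2 = 8446.9 km = 8.447×10⁶ m.
Vis-viva: v² = μ(2/r − 1/a) = 4.283×10¹³ × (3.417×10⁻⁷ − 1.184×10⁻⁷) = 9.565×10⁶ m²/s².
v = 3093 m/s = 3.093 km/s.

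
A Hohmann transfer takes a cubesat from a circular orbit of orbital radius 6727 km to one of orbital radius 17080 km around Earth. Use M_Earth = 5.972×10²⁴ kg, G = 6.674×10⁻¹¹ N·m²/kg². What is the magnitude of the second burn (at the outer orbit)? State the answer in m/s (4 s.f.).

μ = GM = 6.674×10⁻¹¹ × 5.972×10²⁴ = 3.986×10¹⁴ m³/s².
r₁ = 6727 km = 6.727×10⁶ m.
r₂ = 17080 km = 1.708×10⁷ m.
Transfer ellipse a_t = (r₁ + r₂)/2 = 1.190×10⁷ m.
At r₁: circular v_c1 = √(μ/r₁) = 7697 m/s; transfer-perigee v_p = √[μ(2/r₁ − 1/a_t)] = 9220 m/s.
At r₂: circular v_c2 = √(μ/r₂) = 4831 m/s; transfer-apogee v_a = √[μ(2/r₂ − 1/a_t)] = 3631 m/s.
Δv₂ = v_c2 − v_a = 1199 m/s.

Δv ≈ 1199 m/s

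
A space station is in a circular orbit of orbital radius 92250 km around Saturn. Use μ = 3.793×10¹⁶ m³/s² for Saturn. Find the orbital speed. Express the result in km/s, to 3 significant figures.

v ≈ 20.3 km/s

r = 92250 km = 9.225×10⁷ m.
For a circular orbit v = √(μ/r) = √(3.793×10¹⁶ / 9.225×10⁷) = √(4.112×10⁸) = 20280 m/s.
That is 20.28 km/s.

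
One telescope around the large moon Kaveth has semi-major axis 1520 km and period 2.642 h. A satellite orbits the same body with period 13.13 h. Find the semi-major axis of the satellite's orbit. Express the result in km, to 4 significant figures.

Kepler's third law: a³ ∝ T², so a₂ = a₁ (T₂/T₁)^(2/3).
T₂/T₁ = 4.970, (T₂/T₁)^(2/3) = 2.912.
a₂ = 1520 × 2.912 = 4427 km.

a₂ ≈ 4427 km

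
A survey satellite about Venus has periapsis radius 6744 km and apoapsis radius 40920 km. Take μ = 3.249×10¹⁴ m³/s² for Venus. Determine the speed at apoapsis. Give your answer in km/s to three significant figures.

Semi-major axis a = (r_p + r_a)/2 = 23832 km = 2.383×10⁷ m.
Vis-viva: v² = μ(2/r − 1/a) = 3.249×10¹⁴ × (4.888×10⁻⁸ − 4.196×10⁻⁸) = 2.247×10⁶ m²/s².
v = 1499 m/s = 1.499 km/s.

v ≈ 1.50 km/s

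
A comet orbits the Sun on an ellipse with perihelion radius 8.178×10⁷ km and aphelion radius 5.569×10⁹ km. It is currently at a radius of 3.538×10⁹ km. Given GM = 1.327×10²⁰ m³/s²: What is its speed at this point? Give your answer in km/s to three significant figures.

Semi-major axis a = (r_p + r_a)/2 = 2.8254×10⁹ km = 2.825×10¹² m.
Vis-viva: v² = μ(2/r − 1/a) = 1.327×10²⁰ × (5.653×10⁻¹³ − 3.539×10⁻¹³) = 2.805×10⁷ m²/s².
v = 5296 m/s = 5.296 km/s.

v ≈ 5.30 km/s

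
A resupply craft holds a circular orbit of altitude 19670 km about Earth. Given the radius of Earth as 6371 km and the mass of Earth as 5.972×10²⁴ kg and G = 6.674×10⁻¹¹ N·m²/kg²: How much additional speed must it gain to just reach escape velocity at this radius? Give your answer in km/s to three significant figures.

μ = GM = 6.674×10⁻¹¹ × 5.972×10²⁴ = 3.986×10¹⁴ m³/s².
r = 6371 + 19670 = 26041 km = 2.6041×10⁷ m.
Circular speed v_c = √(μ/r) = 3912 m/s.
Escape speed v_esc = √(2μ/r) = √2 × v_c = 5533 m/s.
Δv = v_esc − v_c = 1620 m/s = 1.620 km/s.

Δv ≈ 1.62 km/s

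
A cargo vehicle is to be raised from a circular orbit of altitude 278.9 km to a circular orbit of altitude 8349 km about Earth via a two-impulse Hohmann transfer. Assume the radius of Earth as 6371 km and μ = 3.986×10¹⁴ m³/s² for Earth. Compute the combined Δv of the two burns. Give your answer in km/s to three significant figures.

Δv_total ≈ 2.44 km/s

r₁ = 6371 + 278.9 = 6649.9 km = 6.6499×10⁶ m.
r₂ = 6371 + 8349 = 14720 km = 1.4720×10⁷ m.
Transfer ellipse a_t = (r₁ + r₂)/2 = 1.068×10⁷ m.
At r₁: circular v_c1 = √(μ/r₁) = 7742 m/s; transfer-perigee v_p = √[μ(2/r₁ − 1/a_t)] = 9087 m/s.
Δv₁ = v_p − v_c1 = 1345 m/s.
At r₂: circular v_c2 = √(μ/r₂) = 5204 m/s; transfer-apogee v_a = √[μ(2/r₂ − 1/a_t)] = 4105 m/s.
Δv₂ = v_c2 − v_a = 1099 m/s.
Total Δv = Δv₁ + Δv₂ = 2444 m/s = 2.444 km/s.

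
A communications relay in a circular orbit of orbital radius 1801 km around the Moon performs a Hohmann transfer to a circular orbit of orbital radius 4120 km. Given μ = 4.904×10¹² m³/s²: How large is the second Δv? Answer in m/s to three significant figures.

r₁ = 1801 km = 1.801×10⁶ m.
r₂ = 4120 km = 4.120×10⁶ m.
Transfer ellipse a_t = (r₁ + r₂)/2 = 2.960×10⁶ m.
At r₁: circular v_c1 = √(μ/r₁) = 1650 m/s; transfer-perilune v_p = √[μ(2/r₁ − 1/a_t)] = 1947 m/s.
At r₂: circular v_c2 = √(μ/r₂) = 1091 m/s; transfer-apolune v_a = √[μ(2/r₂ − 1/a_t)] = 850.9 m/s.
Δv₂ = v_c2 − v_a = 240.1 m/s.

Δv ≈ 240 m/s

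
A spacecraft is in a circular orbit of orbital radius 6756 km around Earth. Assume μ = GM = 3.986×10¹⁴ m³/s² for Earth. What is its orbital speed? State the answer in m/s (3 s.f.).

v ≈ 7680 m/s

r = 6756 km = 6.756×10⁶ m.
For a circular orbit v = √(μ/r) = √(3.986×10¹⁴ / 6.756×10⁶) = √(5.900×10⁷) = 7681 m/s.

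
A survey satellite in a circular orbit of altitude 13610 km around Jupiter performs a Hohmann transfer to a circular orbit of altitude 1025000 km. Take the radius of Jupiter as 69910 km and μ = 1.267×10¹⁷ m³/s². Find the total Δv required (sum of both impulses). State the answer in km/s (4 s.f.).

r₁ = 69910 + 13610 = 83520 km = 8.3520×10⁷ m.
r₂ = 69910 + 1025000 = 1094900 km = 1.0949×10⁹ m.
Transfer ellipse a_t = (r₁ + r₂)/2 = 5.892×10⁸ m.
At r₁: circular v_c1 = √(μ/r₁) = 38950 m/s; transfer-perijove v_p = √[μ(2/r₁ − 1/a_t)] = 53090 m/s.
Δv₁ = v_p − v_c1 = 14150 m/s.
At r₂: circular v_c2 = √(μ/r₂) = 10760 m/s; transfer-apojove v_a = √[μ(2/r₂ − 1/a_t)] = 4050 m/s.
Δv₂ = v_c2 − v_a = 6707 m/s.
Total Δv = Δv₁ + Δv₂ = 20850 m/s = 20.85 km/s.

Δv_total ≈ 20.85 km/s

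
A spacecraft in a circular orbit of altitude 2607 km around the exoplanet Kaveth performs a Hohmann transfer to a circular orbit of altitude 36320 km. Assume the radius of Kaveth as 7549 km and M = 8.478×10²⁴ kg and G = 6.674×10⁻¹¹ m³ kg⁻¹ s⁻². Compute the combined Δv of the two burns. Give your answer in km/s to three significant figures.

Δv_total ≈ 3.44 km/s

μ = GM = 6.674×10⁻¹¹ × 8.478×10²⁴ = 5.658×10¹⁴ m³/s².
r₁ = 7549 + 2607 = 10156 km = 1.0156×10⁷ m.
r₂ = 7549 + 36320 = 43869 km = 4.3869×10⁷ m.
Transfer ellipse a_t = (r₁ + r₂)/2 = 2.701×10⁷ m.
At r₁: circular v_c1 = √(μ/r₁) = 7464 m/s; transfer-periapsis v_p = √[μ(2/r₁ − 1/a_t)] = 9512 m/s.
Δv₁ = v_p − v_c1 = 2048 m/s.
At r₂: circular v_c2 = √(μ/r₂) = 3591 m/s; transfer-apoapsis v_a = √[μ(2/r₂ − 1/a_t)] = 2202 m/s.
Δv₂ = v_c2 − v_a = 1389 m/s.
Total Δv = Δv₁ + Δv₂ = 3437 m/s = 3.437 km/s.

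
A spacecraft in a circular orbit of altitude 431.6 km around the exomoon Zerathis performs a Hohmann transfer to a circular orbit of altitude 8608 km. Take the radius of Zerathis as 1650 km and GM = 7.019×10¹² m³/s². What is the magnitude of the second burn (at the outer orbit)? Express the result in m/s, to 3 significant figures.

r₁ = 1650 + 431.6 = 2081.6 km = 2.0816×10⁶ m.
r₂ = 1650 + 8608 = 10258 km = 1.0258×10⁷ m.
Transfer ellipse a_t = (r₁ + r₂)/2 = 6.170×10⁶ m.
At r₁: circular v_c1 = √(μ/r₁) = 1836 m/s; transfer-periapsis v_p = √[μ(2/r₁ − 1/a_t)] = 2368 m/s.
At r₂: circular v_c2 = √(μ/r₂) = 827.2 m/s; transfer-apoapsis v_a = √[μ(2/r₂ − 1/a_t)] = 480.5 m/s.
Δv₂ = v_c2 − v_a = 346.7 m/s.

Δv ≈ 347 m/s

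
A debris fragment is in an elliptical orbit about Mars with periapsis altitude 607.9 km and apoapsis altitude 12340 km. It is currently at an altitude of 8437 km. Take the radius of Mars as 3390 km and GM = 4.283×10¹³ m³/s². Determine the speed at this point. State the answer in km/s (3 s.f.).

r_p = 3390 + 607.9 = 3997.9 km = 3.9979×10⁶ m.
r_a = 3390 + 12340 = 15730 km = 1.5730×10⁷ m.
r = 3390 + 8437 = 11827 km = 1.183×10⁷ m.
Semi-major axis a = (r_p + r_a)/2 = 9864.0 km = 9.864×10⁶ m.
Vis-viva: v² = μ(2/r − 1/a) = 4.283×10¹³ × (1.691×10⁻⁷ − 1.014×10⁻⁷) = 2.901×10⁶ m²/s².
v = 1703 m/s = 1.703 km/s.

v ≈ 1.70 km/s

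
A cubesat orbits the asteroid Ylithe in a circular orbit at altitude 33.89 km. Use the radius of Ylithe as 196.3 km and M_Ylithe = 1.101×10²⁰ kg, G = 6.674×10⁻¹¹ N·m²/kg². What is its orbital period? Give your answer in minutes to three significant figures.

μ = GM = 6.674×10⁻¹¹ × 1.101×10²⁰ = 7.348×10⁹ m³/s².
r = 196.3 + 33.89 = 230.19 km = 2.3019×10⁵ m.
Kepler's third law: T = 2π√(r³/μ) = 2π√((2.302×10⁵)³ / 7.348×10⁹).
r³/μ = 1.660×10⁶ s², so T = 2π × 1.288×10³ = 8.095×10³ s.
Converting: 8.095×10³ s ÷ 60.00 = 134.9 minutes.

T ≈ 135 minutes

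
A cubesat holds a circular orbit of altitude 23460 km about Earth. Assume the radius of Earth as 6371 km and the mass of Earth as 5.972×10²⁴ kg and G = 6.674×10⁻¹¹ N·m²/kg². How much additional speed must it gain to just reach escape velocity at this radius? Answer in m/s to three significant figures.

Δv ≈ 1510 m/s

μ = GM = 6.674×10⁻¹¹ × 5.972×10²⁴ = 3.986×10¹⁴ m³/s².
r = 6371 + 23460 = 29831 km = 2.9831×10⁷ m.
Circular speed v_c = √(μ/r) = 3655 m/s.
Escape speed v_esc = √(2μ/r) = √2 × v_c = 5169 m/s.
Δv = v_esc − v_c = 1514 m/s.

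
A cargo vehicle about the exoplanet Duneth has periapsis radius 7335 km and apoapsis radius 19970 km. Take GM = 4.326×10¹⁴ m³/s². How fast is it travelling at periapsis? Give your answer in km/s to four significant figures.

Semi-major axis a = (r_p + r_a)/2 = 13652 km = 1.365×10⁷ m.
Vis-viva: v² = μ(2/r − 1/a) = 4.326×10¹⁴ × (2.727×10⁻⁷ − 7.325×10⁻⁸) = 8.627×10⁷ m²/s².
v = 9288 m/s = 9.288 km/s.

v ≈ 9.288 km/s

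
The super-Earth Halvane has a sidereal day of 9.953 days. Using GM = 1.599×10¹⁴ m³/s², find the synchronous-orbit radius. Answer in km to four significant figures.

T = 9.953 days = 8.599×10⁵ s.
A synchronous orbit has period T, so by Kepler's third law a = (μT²/4π²)^(1/3).
μT²/4π² = 1.599×10¹⁴ × (8.599×10⁵)² / 39.48 = 2.995×10²⁴ m³.
a = 1.441×10⁸ m = 1.4415×10⁵ km.

r_sync ≈ 1.441×10⁵ km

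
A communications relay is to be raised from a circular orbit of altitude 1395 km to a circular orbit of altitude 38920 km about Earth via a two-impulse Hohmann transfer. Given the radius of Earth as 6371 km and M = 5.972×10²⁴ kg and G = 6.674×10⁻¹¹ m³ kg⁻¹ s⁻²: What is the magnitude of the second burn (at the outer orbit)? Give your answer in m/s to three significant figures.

μ = GM = 6.674×10⁻¹¹ × 5.972×10²⁴ = 3.986×10¹⁴ m³/s².
r₁ = 6371 + 1395 = 7766.0 km = 7.7660×10⁶ m.
r₂ = 6371 + 38920 = 45291 km = 4.5291×10⁷ m.
Transfer ellipse a_t = (r₁ + r₂)/2 = 2.653×10⁷ m.
At r₁: circular v_c1 = √(μ/r₁) = 7164 m/s; transfer-perigee v_p = √[μ(2/r₁ − 1/a_t)] = 9361 m/s.
At r₂: circular v_c2 = √(μ/r₂) = 2967 m/s; transfer-apogee v_a = √[μ(2/r₂ − 1/a_t)] = 1605 m/s.
Δv₂ = v_c2 − v_a = 1361 m/s.

Δv ≈ 1360 m/s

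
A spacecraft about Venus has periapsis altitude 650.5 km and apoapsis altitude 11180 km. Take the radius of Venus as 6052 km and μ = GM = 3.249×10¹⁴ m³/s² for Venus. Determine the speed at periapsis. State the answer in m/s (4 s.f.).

r_p = 6052 + 650.5 = 6702.5 km = 6.7025×10⁶ m.
r_a = 6052 + 11180 = 17232 km = 1.7232×10⁷ m.
Semi-major axis a = (r_p + r_a)/2 = 11967 km = 1.197×10⁷ m.
Vis-viva: v² = μ(2/r − 1/a) = 3.249×10¹⁴ × (2.984×10⁻⁷ − 8.356×10⁻⁸) = 6.980×10⁷ m²/s².
v = 8355 m/s.

v ≈ 8355 m/s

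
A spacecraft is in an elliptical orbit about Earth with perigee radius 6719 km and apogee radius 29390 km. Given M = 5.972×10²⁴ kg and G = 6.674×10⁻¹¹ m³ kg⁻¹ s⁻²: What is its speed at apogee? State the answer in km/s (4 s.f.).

v ≈ 2.247 km/s

μ = GM = 6.674×10⁻¹¹ × 5.972×10²⁴ = 3.986×10¹⁴ m³/s².
Semi-major axis a = (r_p + r_a)/2 = 18054 km = 1.805×10⁷ m.
Vis-viva: v² = μ(2/r − 1/a) = 3.986×10¹⁴ × (6.805×10⁻⁸ − 5.539×10⁻⁸) = 5.047×10⁶ m²/s².
v = 2247 m/s = 2.247 km/s.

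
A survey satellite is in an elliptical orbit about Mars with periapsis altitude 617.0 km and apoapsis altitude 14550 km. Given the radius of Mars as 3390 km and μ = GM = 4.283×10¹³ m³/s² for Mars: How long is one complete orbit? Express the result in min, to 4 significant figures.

r_p = 3390 + 617.0 = 4007.0 km = 4.0070×10⁶ m.
r_a = 3390 + 14550 = 17940 km = 1.7940×10⁷ m.
Semi-major axis a = (r_p + r_a)/2 = (4007.0 + 17940)/2 = 10974 km = 1.097×10⁷ m.
By Kepler's third law T = 2π√(a³/μ) = 2π × 5.554×10³ = 3.490×10⁴ s.
= 581.7 min.

T ≈ 581.7 min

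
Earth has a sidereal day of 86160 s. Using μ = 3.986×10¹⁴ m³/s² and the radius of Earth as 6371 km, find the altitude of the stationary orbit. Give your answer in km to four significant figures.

A synchronous orbit has period T, so by Kepler's third law a = (μT²/4π²)^(1/3).
μT²/4π² = 3.986×10¹⁴ × (8.616×10⁴)² / 39.48 = 7.495×10²² m³.
a = 4.216×10⁷ m = 42163 km.
Altitude h = a − R = 42163 − 6371 = 35792 km.

h_sync ≈ 35790 km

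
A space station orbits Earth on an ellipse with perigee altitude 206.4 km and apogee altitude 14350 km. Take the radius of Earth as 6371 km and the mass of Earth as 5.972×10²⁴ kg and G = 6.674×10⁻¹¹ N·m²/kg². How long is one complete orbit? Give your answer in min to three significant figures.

μ = GM = 6.674×10⁻¹¹ × 5.972×10²⁴ = 3.986×10¹⁴ m³/s².
r_p = 6371 + 206.4 = 6577.4 km = 6.5774×10⁶ m.
r_a = 6371 + 14350 = 20721 km = 2.0721×10⁷ m.
Semi-major axis a = (r_p + r_a)/2 = (6577.4 + 20721)/2 = 13649 km = 1.365×10⁷ m.
By Kepler's third law T = 2π√(a³/μ) = 2π × 2.526×10³ = 1.587×10⁴ s.
= 264.5 min.

T ≈ 265 min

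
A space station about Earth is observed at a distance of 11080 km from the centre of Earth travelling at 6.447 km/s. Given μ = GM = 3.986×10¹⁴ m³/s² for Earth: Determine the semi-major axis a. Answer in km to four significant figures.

a ≈ 13120 km

r = 1.108×10⁷ m.
Vis-viva rearranged: 1/a = 2/r − v²/μ = 1.805×10⁻⁷ − 1.043×10⁻⁷ = 7.623×10⁻⁸ m⁻¹.
a = 1.312×10⁷ m = 13118 km.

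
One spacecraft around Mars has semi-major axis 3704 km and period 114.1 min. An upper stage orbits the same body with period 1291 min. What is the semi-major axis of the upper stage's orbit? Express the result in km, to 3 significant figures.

Kepler's third law: a³ ∝ T², so a₂ = a₁ (T₂/T₁)^(2/3).
T₂/T₁ = 11.31, (T₂/T₁)^(2/3) = 5.040.
a₂ = 3704 × 5.040 = 18670 km.

a₂ ≈ 18700 km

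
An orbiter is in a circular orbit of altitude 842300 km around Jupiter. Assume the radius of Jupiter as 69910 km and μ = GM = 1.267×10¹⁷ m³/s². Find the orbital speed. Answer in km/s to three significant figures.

v ≈ 11.8 km/s

r = 69910 + 842300 = 912210 km = 9.1221×10⁸ m.
For a circular orbit v = √(μ/r) = √(1.267×10¹⁷ / 9.122×10⁸) = √(1.389×10⁸) = 11790 m/s.
That is 11.79 km/s.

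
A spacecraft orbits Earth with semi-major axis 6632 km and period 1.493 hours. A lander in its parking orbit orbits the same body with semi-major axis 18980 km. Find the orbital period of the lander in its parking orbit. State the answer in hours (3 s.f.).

Kepler's third law: T² ∝ a³, so T₂ = T₁ (a₂/a₁)^(3/2).
a₂/a₁ = 2.862, (a₂/a₁)^(3/2) = 4.841.
T₂ = 1.493 × 4.841 = 7.228 hours.

T₂ ≈ 7.23 hours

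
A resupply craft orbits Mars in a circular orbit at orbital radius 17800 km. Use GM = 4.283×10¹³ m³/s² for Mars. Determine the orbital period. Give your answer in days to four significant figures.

T ≈ 0.8345 days

r = 17800 km = 1.780×10⁷ m.
Kepler's third law: T = 2π√(r³/μ) = 2π√((1.780×10⁷)³ / 4.283×10¹³).
r³/μ = 1.317×10⁸ s², so T = 2π × 1.148×10⁴ = 7.210×10⁴ s.
Converting: 7.210×10⁴ s ÷ 86400 = 0.8345 days.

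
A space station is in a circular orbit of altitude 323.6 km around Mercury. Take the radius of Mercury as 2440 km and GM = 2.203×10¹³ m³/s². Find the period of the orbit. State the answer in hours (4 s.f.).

r = 2440 + 323.6 = 2763.6 km = 2.7636×10⁶ m.
Kepler's third law: T = 2π√(r³/μ) = 2π√((2.764×10⁶)³ / 2.203×10¹³).
r³/μ = 9.581×10⁵ s², so T = 2π × 9.788×10² = 6.150×10³ s.
Converting: 6.150×10³ s ÷ 3600 = 1.708 hours.

T ≈ 1.708 hours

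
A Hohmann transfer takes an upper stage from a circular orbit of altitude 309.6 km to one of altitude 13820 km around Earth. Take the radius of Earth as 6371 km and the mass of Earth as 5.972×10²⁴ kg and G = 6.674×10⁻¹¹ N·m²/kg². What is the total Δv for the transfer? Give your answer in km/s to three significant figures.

μ = GM = 6.674×10⁻¹¹ × 5.972×10²⁴ = 3.986×10¹⁴ m³/s².
r₁ = 6371 + 309.6 = 6680.6 km = 6.6806×10⁶ m.
r₂ = 6371 + 13820 = 20191 km = 2.0191×10⁷ m.
Transfer ellipse a_t = (r₁ + r₂)/2 = 1.344×10⁷ m.
At r₁: circular v_c1 = √(μ/r₁) = 7724 m/s; transfer-perigee v_p = √[μ(2/r₁ − 1/a_t)] = 9469 m/s.
Δv₁ = v_p − v_c1 = 1745 m/s.
At r₂: circular v_c2 = √(μ/r₂) = 4443 m/s; transfer-apogee v_a = √[μ(2/r₂ − 1/a_t)] = 3133 m/s.
Δv₂ = v_c2 − v_a = 1310 m/s.
Total Δv = Δv₁ + Δv₂ = 3055 m/s = 3.055 km/s.

Δv_total ≈ 3.05 km/s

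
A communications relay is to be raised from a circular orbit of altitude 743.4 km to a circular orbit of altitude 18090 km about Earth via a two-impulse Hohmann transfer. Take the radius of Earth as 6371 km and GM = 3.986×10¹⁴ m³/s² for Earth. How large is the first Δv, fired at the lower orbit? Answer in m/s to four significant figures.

r₁ = 6371 + 743.4 = 7114.4 km = 7.1144×10⁶ m.
r₂ = 6371 + 18090 = 24461 km = 2.4461×10⁷ m.
Transfer ellipse a_t = (r₁ + r₂)/2 = 1.579×10⁷ m.
At r₁: circular v_c1 = √(μ/r₁) = 7485 m/s; transfer-perigee v_p = √[μ(2/r₁ − 1/a_t)] = 9317 m/s.
Δv₁ = v_p − v_c1 = 1832 m/s.

Δv ≈ 1832 m/s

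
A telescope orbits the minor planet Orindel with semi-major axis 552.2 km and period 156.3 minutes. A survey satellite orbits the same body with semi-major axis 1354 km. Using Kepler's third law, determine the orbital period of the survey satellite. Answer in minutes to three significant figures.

T₂ ≈ 600 minutes

Kepler's third law: T² ∝ a³, so T₂ = T₁ (a₂/a₁)^(3/2).
a₂/a₁ = 2.452, (a₂/a₁)^(3/2) = 3.840.
T₂ = 156.3 × 3.840 = 600.1 minutes.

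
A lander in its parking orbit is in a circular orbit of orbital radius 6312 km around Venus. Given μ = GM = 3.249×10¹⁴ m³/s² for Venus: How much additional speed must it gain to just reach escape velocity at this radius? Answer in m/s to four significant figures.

Δv ≈ 2972 m/s

r = 6312 km = 6.312×10⁶ m.
Circular speed v_c = √(μ/r) = 7174 m/s.
Escape speed v_esc = √(2μ/r) = √2 × v_c = 10150 m/s.
Δv = v_esc − v_c = 2972 m/s.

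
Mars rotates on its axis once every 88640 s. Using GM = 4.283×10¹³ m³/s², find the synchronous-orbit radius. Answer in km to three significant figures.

A synchronous orbit has period T, so by Kepler's third law a = (μT²/4π²)^(1/3).
μT²/4π² = 4.283×10¹³ × (8.864×10⁴)² / 39.48 = 8.524×10²¹ m³.
a = 2.043×10⁷ m = 20428 km.

r_sync ≈ 20400 km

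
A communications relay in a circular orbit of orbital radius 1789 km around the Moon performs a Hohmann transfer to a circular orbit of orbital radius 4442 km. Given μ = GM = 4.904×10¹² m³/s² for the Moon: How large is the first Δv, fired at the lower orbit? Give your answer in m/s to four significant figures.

Δv ≈ 321.3 m/s

r₁ = 1789 km = 1.789×10⁶ m.
r₂ = 4442 km = 4.442×10⁶ m.
Transfer ellipse a_t = (r₁ + r₂)/2 = 3.116×10⁶ m.
At r₁: circular v_c1 = √(μ/r₁) = 1656 m/s; transfer-perilune v_p = √[μ(2/r₁ − 1/a_t)] = 1977 m/s.
Δv₁ = v_p − v_c1 = 321.3 m/s.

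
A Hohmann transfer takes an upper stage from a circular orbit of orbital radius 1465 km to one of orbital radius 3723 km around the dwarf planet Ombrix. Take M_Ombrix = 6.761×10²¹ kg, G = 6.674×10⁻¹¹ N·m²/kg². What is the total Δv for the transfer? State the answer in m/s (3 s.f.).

Δv_total ≈ 196 m/s

μ = GM = 6.674×10⁻¹¹ × 6.761×10²¹ = 4.512×10¹¹ m³/s².
r₁ = 1465 km = 1.465×10⁶ m.
r₂ = 3723 km = 3.723×10⁶ m.
Transfer ellipse a_t = (r₁ + r₂)/2 = 2.594×10⁶ m.
At r₁: circular v_c1 = √(μ/r₁) = 555.0 m/s; transfer-periapsis v_p = √[μ(2/r₁ − 1/a_t)] = 664.9 m/s.
Δv₁ = v_p − v_c1 = 109.9 m/s.
At r₂: circular v_c2 = √(μ/r₂) = 348.1 m/s; transfer-apoapsis v_a = √[μ(2/r₂ − 1/a_t)] = 261.6 m/s.
Δv₂ = v_c2 − v_a = 86.51 m/s.
Total Δv = Δv₁ + Δv₂ = 196.4 m/s.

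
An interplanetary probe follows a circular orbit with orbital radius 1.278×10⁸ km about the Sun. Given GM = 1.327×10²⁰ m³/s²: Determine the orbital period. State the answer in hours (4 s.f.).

T ≈ 6922 hours

r = 1.278×10⁸ km = 1.278×10¹¹ m.
Kepler's third law: T = 2π√(r³/μ) = 2π√((1.278×10¹¹)³ / 1.327×10²⁰).
r³/μ = 1.573×10¹³ s², so T = 2π × 3.966×10⁶ = 2.492×10⁷ s.
Converting: 2.492×10⁷ s ÷ 3600 = 6922 hours.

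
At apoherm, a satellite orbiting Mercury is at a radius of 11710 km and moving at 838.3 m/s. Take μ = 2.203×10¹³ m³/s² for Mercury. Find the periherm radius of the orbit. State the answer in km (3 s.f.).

periherm radius ≈ 2690 km

r_a = 1.171×10⁷ m.
Specific energy ε = v²/2 − μ/r = -1.530×10⁶ J/kg, so a = −μ/(2ε) = 7.200×10⁶ m.
The apsides satisfy r_p + r_a = 2a, so the periherm radius is 2a − r_a = 2.689×10⁶ m = 2689.4 km.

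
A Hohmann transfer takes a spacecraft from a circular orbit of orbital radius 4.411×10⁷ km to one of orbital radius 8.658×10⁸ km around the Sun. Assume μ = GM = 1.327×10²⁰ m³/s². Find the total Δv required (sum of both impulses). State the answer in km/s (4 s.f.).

Δv_total ≈ 29.34 km/s

r₁ = 4.411×10⁷ km = 4.411×10¹⁰ m.
r₂ = 8.658×10⁸ km = 8.658×10¹¹ m.
Transfer ellipse a_t = (r₁ + r₂)/2 = 4.550×10¹¹ m.
At r₁: circular v_c1 = √(μ/r₁) = 54850 m/s; transfer-perihelion v_p = √[μ(2/r₁ − 1/a_t)] = 75660 m/s.
Δv₁ = v_p − v_c1 = 20820 m/s.
At r₂: circular v_c2 = √(μ/r₂) = 12380 m/s; transfer-aphelion v_a = √[μ(2/r₂ − 1/a_t)] = 3855 m/s.
Δv₂ = v_c2 − v_a = 8525 m/s.
Total Δv = Δv₁ + Δv₂ = 29340 m/s = 29.34 km/s.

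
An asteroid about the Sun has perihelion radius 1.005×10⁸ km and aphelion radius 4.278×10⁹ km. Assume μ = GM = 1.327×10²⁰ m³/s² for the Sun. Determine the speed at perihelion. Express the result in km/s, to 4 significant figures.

v ≈ 50.80 km/s

Semi-major axis a = (r_p + r_a)/2 = 2.1892×10⁹ km = 2.189×10¹² m.
Vis-viva: v² = μ(2/r − 1/a) = 1.327×10²⁰ × (1.990×10⁻¹¹ − 4.568×10⁻¹³) = 2.580×10⁹ m²/s².
v = 50800 m/s = 50.80 km/s.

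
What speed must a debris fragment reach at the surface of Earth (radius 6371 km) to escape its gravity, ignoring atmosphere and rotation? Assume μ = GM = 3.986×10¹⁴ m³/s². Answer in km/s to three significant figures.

r = R = 6.371×10⁶ m.
Escape speed v_esc = √(2μ/r) = √(2 × 3.986×10¹⁴ / 6.371×10⁶) = √(1.251×10⁸) = 11190 m/s.
= 11.19 km/s.

v_esc ≈ 11.2 km/s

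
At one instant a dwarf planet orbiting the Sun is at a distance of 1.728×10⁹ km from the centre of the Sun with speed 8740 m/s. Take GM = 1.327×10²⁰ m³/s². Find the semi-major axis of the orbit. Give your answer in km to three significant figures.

r = 1.728×10¹² m.
Specific orbital energy ε = v²/2 − μ/r = (8740)²/2 − 1.327×10²⁰/1.728×10¹² = -3.860×10⁷ J/kg.
Since ε = −μ/(2a), a = −μ/(2ε) = 1.719×10¹² m = 1.7189×10⁹ km.

a ≈ 1.72×10⁹ km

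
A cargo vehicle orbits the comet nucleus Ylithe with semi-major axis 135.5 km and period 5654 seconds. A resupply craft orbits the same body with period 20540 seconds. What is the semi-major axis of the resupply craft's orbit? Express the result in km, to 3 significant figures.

Kepler's third law: a³ ∝ T², so a₂ = a₁ (T₂/T₁)^(2/3).
T₂/T₁ = 3.633, (T₂/T₁)^(2/3) = 2.363.
a₂ = 135.5 × 2.363 = 320.2 km.

a₂ ≈ 320 km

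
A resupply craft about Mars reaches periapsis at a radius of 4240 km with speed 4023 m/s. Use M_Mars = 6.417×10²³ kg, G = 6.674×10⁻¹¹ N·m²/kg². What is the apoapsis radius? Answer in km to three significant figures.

μ = GM = 6.674×10⁻¹¹ × 6.417×10²³ = 4.283×10¹³ m³/s².
r_p = 4.240×10⁶ m.
Specific energy ε = v²/2 − μ/r = -2.008×10⁶ J/kg, so a = −μ/(2ε) = 1.066×10⁷ m.
The apsides satisfy r_p + r_a = 2a, so the apoapsis radius is 2a − r_p = 1.708×10⁷ m = 17083 km.

apoapsis radius ≈ 17100 km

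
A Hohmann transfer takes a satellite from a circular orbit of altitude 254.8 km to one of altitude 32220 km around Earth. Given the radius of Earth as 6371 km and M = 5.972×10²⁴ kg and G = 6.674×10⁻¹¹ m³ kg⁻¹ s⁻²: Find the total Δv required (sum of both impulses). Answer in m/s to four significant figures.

μ = GM = 6.674×10⁻¹¹ × 5.972×10²⁴ = 3.986×10¹⁴ m³/s².
r₁ = 6371 + 254.8 = 6625.8 km = 6.6258×10⁶ m.
r₂ = 6371 + 32220 = 38591 km = 3.8591×10⁷ m.
Transfer ellipse a_t = (r₁ + r₂)/2 = 2.261×10⁷ m.
At r₁: circular v_c1 = √(μ/r₁) = 7756 m/s; transfer-perigee v_p = √[μ(2/r₁ − 1/a_t)] = 10130 m/s.
Δv₁ = v_p − v_c1 = 2377 m/s.
At r₂: circular v_c2 = √(μ/r₂) = 3214 m/s; transfer-apogee v_a = √[μ(2/r₂ − 1/a_t)] = 1740 m/s.
Δv₂ = v_c2 − v_a = 1474 m/s.
Total Δv = Δv₁ + Δv₂ = 3851 m/s.

Δv_total ≈ 3851 m/s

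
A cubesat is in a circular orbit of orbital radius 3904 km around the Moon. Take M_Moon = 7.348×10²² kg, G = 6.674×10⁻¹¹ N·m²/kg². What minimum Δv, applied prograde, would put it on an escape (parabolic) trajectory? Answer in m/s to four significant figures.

μ = GM = 6.674×10⁻¹¹ × 7.348×10²² = 4.904×10¹² m³/s².
r = 3904 km = 3.904×10⁶ m.
Circular speed v_c = √(μ/r) = 1121 m/s.
Escape speed v_esc = √(2μ/r) = √2 × v_c = 1585 m/s.
Δv = v_esc − v_c = 464.2 m/s.

Δv ≈ 464.2 m/s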